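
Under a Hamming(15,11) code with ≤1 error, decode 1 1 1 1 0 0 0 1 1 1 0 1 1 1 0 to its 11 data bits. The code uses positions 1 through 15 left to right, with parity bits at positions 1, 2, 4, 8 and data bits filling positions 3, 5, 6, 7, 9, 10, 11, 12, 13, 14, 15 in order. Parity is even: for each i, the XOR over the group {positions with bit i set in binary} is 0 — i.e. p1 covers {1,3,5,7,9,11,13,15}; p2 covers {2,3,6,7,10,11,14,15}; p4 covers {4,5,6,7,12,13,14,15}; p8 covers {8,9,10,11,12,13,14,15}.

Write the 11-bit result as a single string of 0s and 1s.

10001101110

s1 (pos 1,3,5,7,9,11,13,15): 1⊕1⊕0⊕0⊕1⊕0⊕1⊕0 = 0
s2 (pos 2,3,6,7,10,11,14,15): 1⊕1⊕0⊕0⊕1⊕0⊕1⊕0 = 0
s4 (pos 4,5,6,7,12,13,14,15): 1⊕0⊕0⊕0⊕1⊕1⊕1⊕0 = 0
s8 (pos 8,9,10,11,12,13,14,15): 1⊕1⊕1⊕0⊕1⊕1⊕1⊕0 = 0
Syndrome s8…s1 = 0000 → no error.
Read data bits from positions 3,5,6,7,9,10,11,12,13,14,15: 10001101110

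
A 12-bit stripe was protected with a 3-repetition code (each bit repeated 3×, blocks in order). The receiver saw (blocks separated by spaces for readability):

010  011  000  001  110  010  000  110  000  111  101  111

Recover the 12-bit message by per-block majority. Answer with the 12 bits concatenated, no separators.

010010010111

Block 1 (010): 1 one → 0
Block 2 (011): 2 ones → 1
Block 3 (000): 0 ones → 0
Block 4 (001): 1 one → 0
Block 5 (110): 2 ones → 1
Block 6 (010): 1 one → 0
Block 7 (000): 0 ones → 0
Block 8 (110): 2 ones → 1
Block 9 (000): 0 ones → 0
Block 10 (111): 3 ones → 1
Block 11 (101): 2 ones → 1
Block 12 (111): 3 ones → 1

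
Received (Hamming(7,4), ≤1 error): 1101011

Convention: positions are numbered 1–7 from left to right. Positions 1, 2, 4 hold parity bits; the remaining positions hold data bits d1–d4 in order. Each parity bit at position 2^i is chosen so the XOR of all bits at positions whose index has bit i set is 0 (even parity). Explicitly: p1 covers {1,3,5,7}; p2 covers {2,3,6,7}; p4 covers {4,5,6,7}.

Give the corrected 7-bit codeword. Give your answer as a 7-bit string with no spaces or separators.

s1 (pos 1,3,5,7): 1⊕0⊕0⊕1 = 0
s2 (pos 2,3,6,7): 1⊕0⊕1⊕1 = 1
s4 (pos 4,5,6,7): 1⊕0⊕1⊕1 = 1
Syndrome s4…s1 = 110 → error at position 6.
Flip position 6: 1101011 → 1101001

1101001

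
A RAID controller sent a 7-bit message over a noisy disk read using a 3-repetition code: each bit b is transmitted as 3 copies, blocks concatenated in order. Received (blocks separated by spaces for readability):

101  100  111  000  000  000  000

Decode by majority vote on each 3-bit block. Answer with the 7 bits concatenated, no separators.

1010000

Block 1 (101): 2 ones → 1
Block 2 (100): 1 one → 0
Block 3 (111): 3 ones → 1
Block 4 (000): 0 ones → 0
Block 5 (000): 0 ones → 0
Block 6 (000): 0 ones → 0
Block 7 (000): 0 ones → 0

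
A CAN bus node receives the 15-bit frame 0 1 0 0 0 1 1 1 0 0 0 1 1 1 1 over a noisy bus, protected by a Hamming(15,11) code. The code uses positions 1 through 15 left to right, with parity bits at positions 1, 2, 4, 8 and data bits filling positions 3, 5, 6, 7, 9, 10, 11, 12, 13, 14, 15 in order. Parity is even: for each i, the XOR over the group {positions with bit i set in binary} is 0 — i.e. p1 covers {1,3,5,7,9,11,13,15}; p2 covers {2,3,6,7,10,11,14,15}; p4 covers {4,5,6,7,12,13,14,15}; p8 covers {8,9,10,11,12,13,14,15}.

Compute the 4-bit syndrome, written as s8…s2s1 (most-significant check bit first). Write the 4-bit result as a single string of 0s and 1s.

1011

s1 (pos 1,3,5,7,9,11,13,15): 0⊕0⊕0⊕1⊕0⊕0⊕1⊕1 = 1
s2 (pos 2,3,6,7,10,11,14,15): 1⊕0⊕1⊕1⊕0⊕0⊕1⊕1 = 1
s4 (pos 4,5,6,7,12,13,14,15): 0⊕0⊕1⊕1⊕1⊕1⊕1⊕1 = 0
s8 (pos 8,9,10,11,12,13,14,15): 1⊕0⊕0⊕0⊕1⊕1⊕1⊕1 = 1
Syndrome s8…s1 = 1011 → error at position 11.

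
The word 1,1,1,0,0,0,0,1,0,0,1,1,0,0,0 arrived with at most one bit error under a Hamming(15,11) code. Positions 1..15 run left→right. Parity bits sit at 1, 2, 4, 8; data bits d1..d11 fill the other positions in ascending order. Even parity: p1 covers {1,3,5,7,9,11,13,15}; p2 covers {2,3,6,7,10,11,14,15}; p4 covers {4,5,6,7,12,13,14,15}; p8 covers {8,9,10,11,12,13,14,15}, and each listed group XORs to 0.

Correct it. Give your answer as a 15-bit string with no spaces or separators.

111000010011001

s1 (pos 1,3,5,7,9,11,13,15): 1⊕1⊕0⊕0⊕0⊕1⊕0⊕0 = 1
s2 (pos 2,3,6,7,10,11,14,15): 1⊕1⊕0⊕0⊕0⊕1⊕0⊕0 = 1
s4 (pos 4,5,6,7,12,13,14,15): 0⊕0⊕0⊕0⊕1⊕0⊕0⊕0 = 1
s8 (pos 8,9,10,11,12,13,14,15): 1⊕0⊕0⊕1⊕1⊕0⊕0⊕0 = 1
Syndrome s8…s1 = 1111 → error at position 15.
Flip position 15: 111000010011000 → 111000010011001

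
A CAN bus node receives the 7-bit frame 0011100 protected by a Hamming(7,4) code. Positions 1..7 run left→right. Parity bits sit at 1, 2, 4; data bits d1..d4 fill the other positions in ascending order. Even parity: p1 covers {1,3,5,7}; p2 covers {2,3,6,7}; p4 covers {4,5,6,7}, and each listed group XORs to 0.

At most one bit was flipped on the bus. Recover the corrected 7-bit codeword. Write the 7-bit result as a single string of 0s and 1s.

s1 (pos 1,3,5,7): 0⊕1⊕1⊕0 = 0
s2 (pos 2,3,6,7): 0⊕1⊕0⊕0 = 1
s4 (pos 4,5,6,7): 1⊕1⊕0⊕0 = 0
Syndrome s4…s1 = 010 → error at position 2.
Flip position 2: 0011100 → 0111100

0111100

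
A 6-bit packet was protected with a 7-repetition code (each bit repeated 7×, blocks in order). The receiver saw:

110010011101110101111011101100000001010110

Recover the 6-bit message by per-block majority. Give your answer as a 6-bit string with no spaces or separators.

Block 1 (1100100): 3 ones → 0
Block 2 (1110111): 6 ones → 1
Block 3 (0101111): 5 ones → 1
Block 4 (0111011): 5 ones → 1
Block 5 (0000000): 0 ones → 0
Block 6 (1010110): 4 ones → 1

011101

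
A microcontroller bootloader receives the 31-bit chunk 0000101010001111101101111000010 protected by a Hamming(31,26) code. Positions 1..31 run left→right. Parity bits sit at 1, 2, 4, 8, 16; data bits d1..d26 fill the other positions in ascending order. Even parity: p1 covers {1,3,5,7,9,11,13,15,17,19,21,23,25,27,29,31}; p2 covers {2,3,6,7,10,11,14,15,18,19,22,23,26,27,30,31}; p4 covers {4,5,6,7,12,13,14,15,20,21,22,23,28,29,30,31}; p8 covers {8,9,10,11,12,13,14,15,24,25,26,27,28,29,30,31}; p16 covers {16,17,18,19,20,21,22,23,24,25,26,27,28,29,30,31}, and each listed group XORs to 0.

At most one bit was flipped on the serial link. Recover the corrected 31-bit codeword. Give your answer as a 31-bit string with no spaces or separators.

s1 (pos 1,3,5,7,9,11,13,15,17,19,21,23,25,27,29,31): 0⊕0⊕1⊕1⊕1⊕0⊕1⊕1⊕1⊕1⊕0⊕1⊕1⊕0⊕0⊕0 = 1
s2 (pos 2,3,6,7,10,11,14,15,18,19,22,23,26,27,30,31): 0⊕0⊕0⊕1⊕0⊕0⊕1⊕1⊕0⊕1⊕1⊕1⊕0⊕0⊕1⊕0 = 1
s4 (pos 4,5,6,7,12,13,14,15,20,21,22,23,28,29,30,31): 0⊕1⊕0⊕1⊕0⊕1⊕1⊕1⊕1⊕0⊕1⊕1⊕0⊕0⊕1⊕0 = 1
s8 (pos 8,9,10,11,12,13,14,15,24,25,26,27,28,29,30,31): 0⊕1⊕0⊕0⊕0⊕1⊕1⊕1⊕1⊕1⊕0⊕0⊕0⊕0⊕1⊕0 = 1
s16 (pos 16,17,18,19,20,21,22,23,24,25,26,27,28,29,30,31): 1⊕1⊕0⊕1⊕1⊕0⊕1⊕1⊕1⊕1⊕0⊕0⊕0⊕0⊕1⊕0 = 1
Syndrome s16…s1 = 11111 → error at position 31.
Flip position 31: 0000101010001111101101111000010 → 0000101010001111101101111000011

0000101010001111101101111000011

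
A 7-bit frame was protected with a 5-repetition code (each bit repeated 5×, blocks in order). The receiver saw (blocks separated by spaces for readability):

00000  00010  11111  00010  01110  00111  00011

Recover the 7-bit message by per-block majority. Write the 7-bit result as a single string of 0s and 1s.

Block 1 (00000): 0 ones → 0
Block 2 (00010): 1 one → 0
Block 3 (11111): 5 ones → 1
Block 4 (00010): 1 one → 0
Block 5 (01110): 3 ones → 1
Block 6 (00111): 3 ones → 1
Block 7 (00011): 2 ones → 0

0010110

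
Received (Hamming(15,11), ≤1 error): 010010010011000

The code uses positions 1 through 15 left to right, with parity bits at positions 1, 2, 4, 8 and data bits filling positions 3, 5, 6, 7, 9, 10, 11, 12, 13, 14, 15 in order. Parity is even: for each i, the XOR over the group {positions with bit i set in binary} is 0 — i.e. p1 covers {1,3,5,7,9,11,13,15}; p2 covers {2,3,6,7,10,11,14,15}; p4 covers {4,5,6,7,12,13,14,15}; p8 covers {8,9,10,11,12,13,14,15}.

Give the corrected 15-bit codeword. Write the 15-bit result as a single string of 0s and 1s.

s1 (pos 1,3,5,7,9,11,13,15): 0⊕0⊕1⊕0⊕0⊕1⊕0⊕0 = 0
s2 (pos 2,3,6,7,10,11,14,15): 1⊕0⊕0⊕0⊕0⊕1⊕0⊕0 = 0
s4 (pos 4,5,6,7,12,13,14,15): 0⊕1⊕0⊕0⊕1⊕0⊕0⊕0 = 0
s8 (pos 8,9,10,11,12,13,14,15): 1⊕0⊕0⊕1⊕1⊕0⊕0⊕0 = 1
Syndrome s8…s1 = 1000 → error at position 8.
Flip position 8: 010010010011000 → 010010000011000

010010000011000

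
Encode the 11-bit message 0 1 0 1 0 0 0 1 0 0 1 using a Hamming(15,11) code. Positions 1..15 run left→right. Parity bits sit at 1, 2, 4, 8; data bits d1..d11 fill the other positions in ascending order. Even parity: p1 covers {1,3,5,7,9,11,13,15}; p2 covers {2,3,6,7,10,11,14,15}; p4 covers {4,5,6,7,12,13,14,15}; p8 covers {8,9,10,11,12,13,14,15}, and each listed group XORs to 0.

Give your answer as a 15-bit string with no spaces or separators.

Place data at non-parity positions: p1 p2 0 p4 1 0 1 p8 0 0 0 1 0 0 1
p1 (pos 1,3,5,7,9,11,13,15): XOR of data positions = 0⊕1⊕1⊕0⊕0⊕0⊕1 = 1
p2 (pos 2,3,6,7,10,11,14,15): XOR of data positions = 0⊕0⊕1⊕0⊕0⊕0⊕1 = 0
p4 (pos 4,5,6,7,12,13,14,15): XOR of data positions = 1⊕0⊕1⊕1⊕0⊕0⊕1 = 0
p8 (pos 8,9,10,11,12,13,14,15): XOR of data positions = 0⊕0⊕0⊕1⊕0⊕0⊕1 = 0
Codeword: 100010100001001

100010100001001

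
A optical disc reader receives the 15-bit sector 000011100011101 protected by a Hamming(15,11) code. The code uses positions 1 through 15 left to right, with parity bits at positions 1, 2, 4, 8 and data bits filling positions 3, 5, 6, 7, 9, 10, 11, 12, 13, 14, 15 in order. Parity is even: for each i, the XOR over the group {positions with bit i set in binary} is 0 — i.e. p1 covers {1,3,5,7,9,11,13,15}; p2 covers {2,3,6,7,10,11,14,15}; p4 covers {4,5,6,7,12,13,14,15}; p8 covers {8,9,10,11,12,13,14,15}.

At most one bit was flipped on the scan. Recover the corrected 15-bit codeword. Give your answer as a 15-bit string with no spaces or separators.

s1 (pos 1,3,5,7,9,11,13,15): 0⊕0⊕1⊕1⊕0⊕1⊕1⊕1 = 1
s2 (pos 2,3,6,7,10,11,14,15): 0⊕0⊕1⊕1⊕0⊕1⊕0⊕1 = 0
s4 (pos 4,5,6,7,12,13,14,15): 0⊕1⊕1⊕1⊕1⊕1⊕0⊕1 = 0
s8 (pos 8,9,10,11,12,13,14,15): 0⊕0⊕0⊕1⊕1⊕1⊕0⊕1 = 0
Syndrome s8…s1 = 0001 → error at position 1.
Flip position 1: 000011100011101 → 100011100011101

100011100011101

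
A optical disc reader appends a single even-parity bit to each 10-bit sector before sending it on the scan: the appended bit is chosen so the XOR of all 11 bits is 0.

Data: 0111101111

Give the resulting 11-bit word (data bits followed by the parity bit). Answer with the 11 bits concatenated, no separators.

01111011110

XOR of the 10 data bits: 0⊕1⊕1⊕1⊕1⊕0⊕1⊕1⊕1⊕1 = 0
Parity bit = 0 (so all 11 bits XOR to 0).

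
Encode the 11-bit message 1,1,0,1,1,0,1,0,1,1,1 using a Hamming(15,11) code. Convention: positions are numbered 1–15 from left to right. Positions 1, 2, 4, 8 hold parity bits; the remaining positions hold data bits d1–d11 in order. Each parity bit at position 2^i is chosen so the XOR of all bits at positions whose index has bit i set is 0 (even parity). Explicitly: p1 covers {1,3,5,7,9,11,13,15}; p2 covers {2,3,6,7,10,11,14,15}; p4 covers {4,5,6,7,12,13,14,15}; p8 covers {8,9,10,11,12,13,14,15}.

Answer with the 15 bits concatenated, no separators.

111110111010111

Place data at non-parity positions: p1 p2 1 p4 1 0 1 p8 1 0 1 0 1 1 1
p1 (pos 1,3,5,7,9,11,13,15): XOR of data positions = 1⊕1⊕1⊕1⊕1⊕1⊕1 = 1
p2 (pos 2,3,6,7,10,11,14,15): XOR of data positions = 1⊕0⊕1⊕0⊕1⊕1⊕1 = 1
p4 (pos 4,5,6,7,12,13,14,15): XOR of data positions = 1⊕0⊕1⊕0⊕1⊕1⊕1 = 1
p8 (pos 8,9,10,11,12,13,14,15): XOR of data positions = 1⊕0⊕1⊕0⊕1⊕1⊕1 = 1
Codeword: 111110111010111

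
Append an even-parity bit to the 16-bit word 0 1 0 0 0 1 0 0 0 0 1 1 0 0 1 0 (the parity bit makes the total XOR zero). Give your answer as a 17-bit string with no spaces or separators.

01000100001100101

XOR of the 16 data bits: 0⊕1⊕0⊕0⊕0⊕1⊕0⊕0⊕0⊕0⊕1⊕1⊕0⊕0⊕1⊕0 = 1
Parity bit = 1 (so all 17 bits XOR to 0).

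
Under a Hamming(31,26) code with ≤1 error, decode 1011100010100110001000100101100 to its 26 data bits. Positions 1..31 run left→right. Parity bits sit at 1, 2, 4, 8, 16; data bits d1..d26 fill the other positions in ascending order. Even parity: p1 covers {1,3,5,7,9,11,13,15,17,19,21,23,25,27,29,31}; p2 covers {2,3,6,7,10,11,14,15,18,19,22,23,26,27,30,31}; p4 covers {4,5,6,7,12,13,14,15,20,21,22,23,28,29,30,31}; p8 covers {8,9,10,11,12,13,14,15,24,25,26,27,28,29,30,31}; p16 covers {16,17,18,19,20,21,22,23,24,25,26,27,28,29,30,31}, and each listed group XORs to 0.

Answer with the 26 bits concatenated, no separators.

11001010011001000100101101

s1 (pos 1,3,5,7,9,11,13,15,17,19,21,23,25,27,29,31): 1⊕1⊕1⊕0⊕1⊕1⊕0⊕1⊕0⊕1⊕0⊕1⊕0⊕0⊕1⊕0 = 1
s2 (pos 2,3,6,7,10,11,14,15,18,19,22,23,26,27,30,31): 0⊕1⊕0⊕0⊕0⊕1⊕1⊕1⊕0⊕1⊕0⊕1⊕1⊕0⊕0⊕0 = 1
s4 (pos 4,5,6,7,12,13,14,15,20,21,22,23,28,29,30,31): 1⊕1⊕0⊕0⊕0⊕0⊕1⊕1⊕0⊕0⊕0⊕1⊕1⊕1⊕0⊕0 = 1
s8 (pos 8,9,10,11,12,13,14,15,24,25,26,27,28,29,30,31): 0⊕1⊕0⊕1⊕0⊕0⊕1⊕1⊕0⊕0⊕1⊕0⊕1⊕1⊕0⊕0 = 1
s16 (pos 16,17,18,19,20,21,22,23,24,25,26,27,28,29,30,31): 0⊕0⊕0⊕1⊕0⊕0⊕0⊕1⊕0⊕0⊕1⊕0⊕1⊕1⊕0⊕0 = 1
Syndrome s16…s1 = 11111 → error at position 31.
Flip position 31: 1011100010100110001000100101100 → 1011100010100110001000100101101
Read data bits from positions 3,5,6,7,9,10,11,12,13,14,15,17,18,19,20,21,22,23,24,25,26,27,28,29,30,31: 11001010011001000100101101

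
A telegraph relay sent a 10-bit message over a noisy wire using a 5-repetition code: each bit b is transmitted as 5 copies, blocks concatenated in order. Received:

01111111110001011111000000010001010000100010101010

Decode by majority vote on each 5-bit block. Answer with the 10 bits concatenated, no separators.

1101000000

Block 1 (01111): 4 ones → 1
Block 2 (11111): 5 ones → 1
Block 3 (00010): 1 one → 0
Block 4 (11111): 5 ones → 1
Block 5 (00000): 0 ones → 0
Block 6 (00100): 1 one → 0
Block 7 (01010): 2 ones → 0
Block 8 (00010): 1 one → 0
Block 9 (00101): 2 ones → 0
Block 10 (01010): 2 ones → 0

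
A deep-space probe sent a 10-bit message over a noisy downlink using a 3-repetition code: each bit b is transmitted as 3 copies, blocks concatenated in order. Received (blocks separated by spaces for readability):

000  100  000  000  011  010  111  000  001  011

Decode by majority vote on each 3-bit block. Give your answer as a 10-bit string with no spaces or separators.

Block 1 (000): 0 ones → 0
Block 2 (100): 1 one → 0
Block 3 (000): 0 ones → 0
Block 4 (000): 0 ones → 0
Block 5 (011): 2 ones → 1
Block 6 (010): 1 one → 0
Block 7 (111): 3 ones → 1
Block 8 (000): 0 ones → 0
Block 9 (001): 1 one → 0
Block 10 (011): 2 ones → 1

0000101001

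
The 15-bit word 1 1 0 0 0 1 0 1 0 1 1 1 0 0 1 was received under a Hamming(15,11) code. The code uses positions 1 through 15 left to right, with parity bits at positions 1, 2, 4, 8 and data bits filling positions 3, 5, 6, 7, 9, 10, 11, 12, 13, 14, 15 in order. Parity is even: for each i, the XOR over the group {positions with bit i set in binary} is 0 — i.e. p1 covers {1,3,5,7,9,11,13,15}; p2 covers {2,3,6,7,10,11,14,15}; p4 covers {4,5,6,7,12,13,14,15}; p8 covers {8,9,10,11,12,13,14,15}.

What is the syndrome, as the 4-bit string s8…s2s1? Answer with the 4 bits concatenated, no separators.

1111

s1 (pos 1,3,5,7,9,11,13,15): 1⊕0⊕0⊕0⊕0⊕1⊕0⊕1 = 1
s2 (pos 2,3,6,7,10,11,14,15): 1⊕0⊕1⊕0⊕1⊕1⊕0⊕1 = 1
s4 (pos 4,5,6,7,12,13,14,15): 0⊕0⊕1⊕0⊕1⊕0⊕0⊕1 = 1
s8 (pos 8,9,10,11,12,13,14,15): 1⊕0⊕1⊕1⊕1⊕0⊕0⊕1 = 1
Syndrome s8…s1 = 1111 → error at position 15.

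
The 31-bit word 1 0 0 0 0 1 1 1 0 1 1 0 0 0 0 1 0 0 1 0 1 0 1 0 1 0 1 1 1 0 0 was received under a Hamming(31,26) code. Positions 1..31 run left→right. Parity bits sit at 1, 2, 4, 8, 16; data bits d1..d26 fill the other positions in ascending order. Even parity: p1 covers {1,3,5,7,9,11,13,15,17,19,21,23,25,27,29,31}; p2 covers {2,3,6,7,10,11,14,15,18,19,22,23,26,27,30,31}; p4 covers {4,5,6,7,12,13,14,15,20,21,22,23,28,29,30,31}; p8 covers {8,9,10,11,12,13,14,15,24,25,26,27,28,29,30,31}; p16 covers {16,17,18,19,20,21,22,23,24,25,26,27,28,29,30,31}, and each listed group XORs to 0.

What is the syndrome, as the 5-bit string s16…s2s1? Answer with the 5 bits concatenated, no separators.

01011

s1 (pos 1,3,5,7,9,11,13,15,17,19,21,23,25,27,29,31): 1⊕0⊕0⊕1⊕0⊕1⊕0⊕0⊕0⊕1⊕1⊕1⊕1⊕1⊕1⊕0 = 1
s2 (pos 2,3,6,7,10,11,14,15,18,19,22,23,26,27,30,31): 0⊕0⊕1⊕1⊕1⊕1⊕0⊕0⊕0⊕1⊕0⊕1⊕0⊕1⊕0⊕0 = 1
s4 (pos 4,5,6,7,12,13,14,15,20,21,22,23,28,29,30,31): 0⊕0⊕1⊕1⊕0⊕0⊕0⊕0⊕0⊕1⊕0⊕1⊕1⊕1⊕0⊕0 = 0
s8 (pos 8,9,10,11,12,13,14,15,24,25,26,27,28,29,30,31): 1⊕0⊕1⊕1⊕0⊕0⊕0⊕0⊕0⊕1⊕0⊕1⊕1⊕1⊕0⊕0 = 1
s16 (pos 16,17,18,19,20,21,22,23,24,25,26,27,28,29,30,31): 1⊕0⊕0⊕1⊕0⊕1⊕0⊕1⊕0⊕1⊕0⊕1⊕1⊕1⊕0⊕0 = 0
Syndrome s16…s1 = 01011 → error at position 11.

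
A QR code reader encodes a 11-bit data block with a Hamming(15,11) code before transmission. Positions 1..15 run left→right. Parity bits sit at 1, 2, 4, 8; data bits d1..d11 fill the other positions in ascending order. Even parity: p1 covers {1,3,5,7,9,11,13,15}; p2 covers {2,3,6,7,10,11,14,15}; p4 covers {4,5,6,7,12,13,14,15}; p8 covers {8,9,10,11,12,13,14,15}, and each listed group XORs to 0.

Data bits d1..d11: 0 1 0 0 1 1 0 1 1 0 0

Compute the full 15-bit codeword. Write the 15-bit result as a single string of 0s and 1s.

110110001101100

Place data at non-parity positions: p1 p2 0 p4 1 0 0 p8 1 1 0 1 1 0 0
p1 (pos 1,3,5,7,9,11,13,15): XOR of data positions = 0⊕1⊕0⊕1⊕0⊕1⊕0 = 1
p2 (pos 2,3,6,7,10,11,14,15): XOR of data positions = 0⊕0⊕0⊕1⊕0⊕0⊕0 = 1
p4 (pos 4,5,6,7,12,13,14,15): XOR of data positions = 1⊕0⊕0⊕1⊕1⊕0⊕0 = 1
p8 (pos 8,9,10,11,12,13,14,15): XOR of data positions = 1⊕1⊕0⊕1⊕1⊕0⊕0 = 0
Codeword: 110110001101100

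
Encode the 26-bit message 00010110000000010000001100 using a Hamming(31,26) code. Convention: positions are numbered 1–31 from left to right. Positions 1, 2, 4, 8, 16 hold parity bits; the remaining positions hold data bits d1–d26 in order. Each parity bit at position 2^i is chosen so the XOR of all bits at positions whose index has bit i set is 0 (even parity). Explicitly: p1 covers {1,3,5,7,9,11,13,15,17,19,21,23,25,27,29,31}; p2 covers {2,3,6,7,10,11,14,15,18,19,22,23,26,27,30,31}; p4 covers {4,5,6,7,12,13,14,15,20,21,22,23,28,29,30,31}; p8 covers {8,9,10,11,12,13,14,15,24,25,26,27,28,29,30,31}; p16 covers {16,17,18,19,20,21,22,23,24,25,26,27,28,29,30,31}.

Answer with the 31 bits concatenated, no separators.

0100001001100001000010000001100

Place data at non-parity positions: p1 p2 0 p4 0 0 1 p8 0 1 1 0 0 0 0 p16 0 0 0 0 1 0 0 0 0 0 0 1 1 0 0
p1 (pos 1,3,5,7,9,11,13,15,17,19,21,23,25,27,29,31): XOR of data positions = 0⊕0⊕1⊕0⊕1⊕0⊕0⊕0⊕0⊕1⊕0⊕0⊕0⊕1⊕0 = 0
p2 (pos 2,3,6,7,10,11,14,15,18,19,22,23,26,27,30,31): XOR of data positions = 0⊕0⊕1⊕1⊕1⊕0⊕0⊕0⊕0⊕0⊕0⊕0⊕0⊕0⊕0 = 1
p4 (pos 4,5,6,7,12,13,14,15,20,21,22,23,28,29,30,31): XOR of data positions = 0⊕0⊕1⊕0⊕0⊕0⊕0⊕0⊕1⊕0⊕0⊕1⊕1⊕0⊕0 = 0
p8 (pos 8,9,10,11,12,13,14,15,24,25,26,27,28,29,30,31): XOR of data positions = 0⊕1⊕1⊕0⊕0⊕0⊕0⊕0⊕0⊕0⊕0⊕1⊕1⊕0⊕0 = 0
p16 (pos 16,17,18,19,20,21,22,23,24,25,26,27,28,29,30,31): XOR of data positions = 0⊕0⊕0⊕0⊕1⊕0⊕0⊕0⊕0⊕0⊕0⊕1⊕1⊕0⊕0 = 1
Codeword: 0100001001100001000010000001100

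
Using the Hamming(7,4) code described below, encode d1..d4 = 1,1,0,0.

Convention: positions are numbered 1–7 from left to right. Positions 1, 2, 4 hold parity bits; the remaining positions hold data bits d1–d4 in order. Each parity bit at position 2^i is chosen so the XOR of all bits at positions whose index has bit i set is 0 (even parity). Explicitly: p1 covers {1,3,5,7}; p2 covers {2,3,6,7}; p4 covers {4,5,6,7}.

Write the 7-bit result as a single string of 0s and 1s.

Place data at non-parity positions: p1 p2 1 p4 1 0 0
p1 (pos 1,3,5,7): XOR of data positions = 1⊕1⊕0 = 0
p2 (pos 2,3,6,7): XOR of data positions = 1⊕0⊕0 = 1
p4 (pos 4,5,6,7): XOR of data positions = 1⊕0⊕0 = 1
Codeword: 0111100

0111100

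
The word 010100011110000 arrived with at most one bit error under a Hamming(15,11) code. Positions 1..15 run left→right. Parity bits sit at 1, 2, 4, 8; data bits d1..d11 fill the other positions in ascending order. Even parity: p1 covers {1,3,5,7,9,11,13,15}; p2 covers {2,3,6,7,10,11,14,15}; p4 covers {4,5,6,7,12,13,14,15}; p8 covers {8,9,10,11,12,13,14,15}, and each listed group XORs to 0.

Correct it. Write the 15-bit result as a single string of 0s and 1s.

010101011110000

s1 (pos 1,3,5,7,9,11,13,15): 0⊕0⊕0⊕0⊕1⊕1⊕0⊕0 = 0
s2 (pos 2,3,6,7,10,11,14,15): 1⊕0⊕0⊕0⊕1⊕1⊕0⊕0 = 1
s4 (pos 4,5,6,7,12,13,14,15): 1⊕0⊕0⊕0⊕0⊕0⊕0⊕0 = 1
s8 (pos 8,9,10,11,12,13,14,15): 1⊕1⊕1⊕1⊕0⊕0⊕0⊕0 = 0
Syndrome s8…s1 = 0110 → error at position 6.
Flip position 6: 010100011110000 → 010101011110000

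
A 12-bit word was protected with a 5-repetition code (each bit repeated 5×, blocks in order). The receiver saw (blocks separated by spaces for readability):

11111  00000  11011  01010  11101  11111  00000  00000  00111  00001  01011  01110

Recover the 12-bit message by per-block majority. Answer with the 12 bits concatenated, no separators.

101011001011

Block 1 (11111): 5 ones → 1
Block 2 (00000): 0 ones → 0
Block 3 (11011): 4 ones → 1
Block 4 (01010): 2 ones → 0
Block 5 (11101): 4 ones → 1
Block 6 (11111): 5 ones → 1
Block 7 (00000): 0 ones → 0
Block 8 (00000): 0 ones → 0
Block 9 (00111): 3 ones → 1
Block 10 (00001): 1 one → 0
Block 11 (01011): 3 ones → 1
Block 12 (01110): 3 ones → 1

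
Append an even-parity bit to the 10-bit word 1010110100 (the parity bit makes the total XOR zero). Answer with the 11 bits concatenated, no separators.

XOR of the 10 data bits: 1⊕0⊕1⊕0⊕1⊕1⊕0⊕1⊕0⊕0 = 1
Parity bit = 1 (so all 11 bits XOR to 0).

10101101001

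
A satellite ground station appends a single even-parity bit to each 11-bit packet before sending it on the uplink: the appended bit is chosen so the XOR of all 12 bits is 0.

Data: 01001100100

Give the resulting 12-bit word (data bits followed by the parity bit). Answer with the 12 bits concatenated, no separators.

XOR of the 11 data bits: 0⊕1⊕0⊕0⊕1⊕1⊕0⊕0⊕1⊕0⊕0 = 0
Parity bit = 0 (so all 12 bits XOR to 0).

010011001000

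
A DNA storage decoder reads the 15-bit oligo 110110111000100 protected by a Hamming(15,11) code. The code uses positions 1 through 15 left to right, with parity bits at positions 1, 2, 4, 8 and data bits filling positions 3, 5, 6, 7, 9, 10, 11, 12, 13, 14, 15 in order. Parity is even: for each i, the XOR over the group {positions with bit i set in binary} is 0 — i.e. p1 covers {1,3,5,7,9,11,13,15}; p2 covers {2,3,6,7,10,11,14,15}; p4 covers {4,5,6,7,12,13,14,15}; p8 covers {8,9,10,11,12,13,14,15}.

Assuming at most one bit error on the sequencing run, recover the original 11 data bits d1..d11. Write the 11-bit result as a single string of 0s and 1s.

01010000100

s1 (pos 1,3,5,7,9,11,13,15): 1⊕0⊕1⊕1⊕1⊕0⊕1⊕0 = 1
s2 (pos 2,3,6,7,10,11,14,15): 1⊕0⊕0⊕1⊕0⊕0⊕0⊕0 = 0
s4 (pos 4,5,6,7,12,13,14,15): 1⊕1⊕0⊕1⊕0⊕1⊕0⊕0 = 0
s8 (pos 8,9,10,11,12,13,14,15): 1⊕1⊕0⊕0⊕0⊕1⊕0⊕0 = 1
Syndrome s8…s1 = 1001 → error at position 9.
Flip position 9: 110110111000100 → 110110110000100
Read data bits from positions 3,5,6,7,9,10,11,12,13,14,15: 01010000100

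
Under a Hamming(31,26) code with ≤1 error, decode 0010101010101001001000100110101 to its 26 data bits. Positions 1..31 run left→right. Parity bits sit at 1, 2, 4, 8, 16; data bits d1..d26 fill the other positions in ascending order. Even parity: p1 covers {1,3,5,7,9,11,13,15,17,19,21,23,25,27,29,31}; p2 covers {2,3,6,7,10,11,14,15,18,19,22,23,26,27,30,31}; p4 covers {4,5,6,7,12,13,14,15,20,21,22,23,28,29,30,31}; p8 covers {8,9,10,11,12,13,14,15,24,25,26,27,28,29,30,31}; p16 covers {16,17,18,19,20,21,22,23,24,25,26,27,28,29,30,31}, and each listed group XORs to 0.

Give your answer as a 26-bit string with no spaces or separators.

s1 (pos 1,3,5,7,9,11,13,15,17,19,21,23,25,27,29,31): 0⊕1⊕1⊕1⊕1⊕1⊕1⊕0⊕0⊕1⊕0⊕1⊕0⊕1⊕1⊕1 = 1
s2 (pos 2,3,6,7,10,11,14,15,18,19,22,23,26,27,30,31): 0⊕1⊕0⊕1⊕0⊕1⊕0⊕0⊕0⊕1⊕0⊕1⊕1⊕1⊕0⊕1 = 0
s4 (pos 4,5,6,7,12,13,14,15,20,21,22,23,28,29,30,31): 0⊕1⊕0⊕1⊕0⊕1⊕0⊕0⊕0⊕0⊕0⊕1⊕0⊕1⊕0⊕1 = 0
s8 (pos 8,9,10,11,12,13,14,15,24,25,26,27,28,29,30,31): 0⊕1⊕0⊕1⊕0⊕1⊕0⊕0⊕0⊕0⊕1⊕1⊕0⊕1⊕0⊕1 = 1
s16 (pos 16,17,18,19,20,21,22,23,24,25,26,27,28,29,30,31): 1⊕0⊕0⊕1⊕0⊕0⊕0⊕1⊕0⊕0⊕1⊕1⊕0⊕1⊕0⊕1 = 1
Syndrome s16…s1 = 11001 → error at position 25.
Flip position 25: 0010101010101001001000100110101 → 0010101010101001001000101110101
Read data bits from positions 3,5,6,7,9,10,11,12,13,14,15,17,18,19,20,21,22,23,24,25,26,27,28,29,30,31: 11011010100001000101110101

11011010100001000101110101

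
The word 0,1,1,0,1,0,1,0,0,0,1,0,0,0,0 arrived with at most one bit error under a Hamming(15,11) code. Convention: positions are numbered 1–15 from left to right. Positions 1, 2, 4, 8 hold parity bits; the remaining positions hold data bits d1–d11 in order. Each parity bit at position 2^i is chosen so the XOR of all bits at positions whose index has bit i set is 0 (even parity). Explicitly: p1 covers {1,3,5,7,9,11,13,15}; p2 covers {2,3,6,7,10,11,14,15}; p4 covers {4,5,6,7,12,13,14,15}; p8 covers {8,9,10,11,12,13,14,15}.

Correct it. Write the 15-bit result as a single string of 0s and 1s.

s1 (pos 1,3,5,7,9,11,13,15): 0⊕1⊕1⊕1⊕0⊕1⊕0⊕0 = 0
s2 (pos 2,3,6,7,10,11,14,15): 1⊕1⊕0⊕1⊕0⊕1⊕0⊕0 = 0
s4 (pos 4,5,6,7,12,13,14,15): 0⊕1⊕0⊕1⊕0⊕0⊕0⊕0 = 0
s8 (pos 8,9,10,11,12,13,14,15): 0⊕0⊕0⊕1⊕0⊕0⊕0⊕0 = 1
Syndrome s8…s1 = 1000 → error at position 8.
Flip position 8: 011010100010000 → 011010110010000

011010110010000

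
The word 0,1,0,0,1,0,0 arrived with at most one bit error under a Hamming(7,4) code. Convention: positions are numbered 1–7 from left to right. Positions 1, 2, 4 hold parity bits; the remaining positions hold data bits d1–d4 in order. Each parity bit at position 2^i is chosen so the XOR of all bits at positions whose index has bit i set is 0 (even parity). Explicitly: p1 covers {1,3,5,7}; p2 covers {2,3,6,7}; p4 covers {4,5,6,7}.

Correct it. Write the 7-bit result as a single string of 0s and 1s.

s1 (pos 1,3,5,7): 0⊕0⊕1⊕0 = 1
s2 (pos 2,3,6,7): 1⊕0⊕0⊕0 = 1
s4 (pos 4,5,6,7): 0⊕1⊕0⊕0 = 1
Syndrome s4…s1 = 111 → error at position 7.
Flip position 7: 0100100 → 0100101

0100101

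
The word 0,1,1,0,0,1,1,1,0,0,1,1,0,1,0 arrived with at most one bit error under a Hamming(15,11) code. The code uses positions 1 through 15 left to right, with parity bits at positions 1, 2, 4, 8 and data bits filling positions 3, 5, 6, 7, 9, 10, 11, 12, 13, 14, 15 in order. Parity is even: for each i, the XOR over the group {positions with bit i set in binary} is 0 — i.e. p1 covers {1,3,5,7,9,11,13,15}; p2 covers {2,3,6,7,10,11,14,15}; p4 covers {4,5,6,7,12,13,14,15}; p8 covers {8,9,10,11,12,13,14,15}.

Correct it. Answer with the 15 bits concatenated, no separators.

s1 (pos 1,3,5,7,9,11,13,15): 0⊕1⊕0⊕1⊕0⊕1⊕0⊕0 = 1
s2 (pos 2,3,6,7,10,11,14,15): 1⊕1⊕1⊕1⊕0⊕1⊕1⊕0 = 0
s4 (pos 4,5,6,7,12,13,14,15): 0⊕0⊕1⊕1⊕1⊕0⊕1⊕0 = 0
s8 (pos 8,9,10,11,12,13,14,15): 1⊕0⊕0⊕1⊕1⊕0⊕1⊕0 = 0
Syndrome s8…s1 = 0001 → error at position 1.
Flip position 1: 011001110011010 → 111001110011010

111001110011010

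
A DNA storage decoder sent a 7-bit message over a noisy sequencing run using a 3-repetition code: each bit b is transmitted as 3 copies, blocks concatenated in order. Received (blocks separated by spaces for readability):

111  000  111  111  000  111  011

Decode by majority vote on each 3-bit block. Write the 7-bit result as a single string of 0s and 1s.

1011011

Block 1 (111): 3 ones → 1
Block 2 (000): 0 ones → 0
Block 3 (111): 3 ones → 1
Block 4 (111): 3 ones → 1
Block 5 (000): 0 ones → 0
Block 6 (111): 3 ones → 1
Block 7 (011): 2 ones → 1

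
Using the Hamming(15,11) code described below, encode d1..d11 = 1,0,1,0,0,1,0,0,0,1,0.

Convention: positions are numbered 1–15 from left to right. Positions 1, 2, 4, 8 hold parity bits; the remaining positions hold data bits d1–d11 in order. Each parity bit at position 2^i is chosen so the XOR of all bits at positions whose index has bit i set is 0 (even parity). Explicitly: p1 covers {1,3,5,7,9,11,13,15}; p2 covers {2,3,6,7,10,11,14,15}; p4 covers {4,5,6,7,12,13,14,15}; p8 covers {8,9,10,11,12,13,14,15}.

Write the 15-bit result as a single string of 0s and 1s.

Place data at non-parity positions: p1 p2 1 p4 0 1 0 p8 0 1 0 0 0 1 0
p1 (pos 1,3,5,7,9,11,13,15): XOR of data positions = 1⊕0⊕0⊕0⊕0⊕0⊕0 = 1
p2 (pos 2,3,6,7,10,11,14,15): XOR of data positions = 1⊕1⊕0⊕1⊕0⊕1⊕0 = 0
p4 (pos 4,5,6,7,12,13,14,15): XOR of data positions = 0⊕1⊕0⊕0⊕0⊕1⊕0 = 0
p8 (pos 8,9,10,11,12,13,14,15): XOR of data positions = 0⊕1⊕0⊕0⊕0⊕1⊕0 = 0
Codeword: 101001000100010

101001000100010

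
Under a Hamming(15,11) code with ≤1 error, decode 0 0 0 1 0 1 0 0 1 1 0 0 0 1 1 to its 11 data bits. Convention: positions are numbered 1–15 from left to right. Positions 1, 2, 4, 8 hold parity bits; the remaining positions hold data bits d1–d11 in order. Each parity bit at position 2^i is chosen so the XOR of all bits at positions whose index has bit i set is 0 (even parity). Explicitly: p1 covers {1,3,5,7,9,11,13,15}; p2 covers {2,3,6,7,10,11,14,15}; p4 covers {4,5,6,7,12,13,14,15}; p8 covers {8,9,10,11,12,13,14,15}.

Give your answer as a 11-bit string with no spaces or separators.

00101100011

s1 (pos 1,3,5,7,9,11,13,15): 0⊕0⊕0⊕0⊕1⊕0⊕0⊕1 = 0
s2 (pos 2,3,6,7,10,11,14,15): 0⊕0⊕1⊕0⊕1⊕0⊕1⊕1 = 0
s4 (pos 4,5,6,7,12,13,14,15): 1⊕0⊕1⊕0⊕0⊕0⊕1⊕1 = 0
s8 (pos 8,9,10,11,12,13,14,15): 0⊕1⊕1⊕0⊕0⊕0⊕1⊕1 = 0
Syndrome s8…s1 = 0000 → no error.
Read data bits from positions 3,5,6,7,9,10,11,12,13,14,15: 00101100011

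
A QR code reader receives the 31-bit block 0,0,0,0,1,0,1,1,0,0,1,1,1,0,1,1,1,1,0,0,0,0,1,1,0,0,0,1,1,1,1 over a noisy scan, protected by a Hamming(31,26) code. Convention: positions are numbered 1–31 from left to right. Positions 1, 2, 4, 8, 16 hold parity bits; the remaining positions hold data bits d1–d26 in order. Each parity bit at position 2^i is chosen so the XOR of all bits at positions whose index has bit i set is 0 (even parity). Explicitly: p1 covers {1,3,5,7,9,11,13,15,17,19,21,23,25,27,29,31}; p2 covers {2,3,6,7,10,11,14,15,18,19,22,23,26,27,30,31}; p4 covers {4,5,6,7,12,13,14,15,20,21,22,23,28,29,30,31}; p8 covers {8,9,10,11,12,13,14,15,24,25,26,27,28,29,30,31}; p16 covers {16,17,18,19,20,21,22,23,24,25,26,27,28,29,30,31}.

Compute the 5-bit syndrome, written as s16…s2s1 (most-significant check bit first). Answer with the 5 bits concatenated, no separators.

10011

s1 (pos 1,3,5,7,9,11,13,15,17,19,21,23,25,27,29,31): 0⊕0⊕1⊕1⊕0⊕1⊕1⊕1⊕1⊕0⊕0⊕1⊕0⊕0⊕1⊕1 = 1
s2 (pos 2,3,6,7,10,11,14,15,18,19,22,23,26,27,30,31): 0⊕0⊕0⊕1⊕0⊕1⊕0⊕1⊕1⊕0⊕0⊕1⊕0⊕0⊕1⊕1 = 1
s4 (pos 4,5,6,7,12,13,14,15,20,21,22,23,28,29,30,31): 0⊕1⊕0⊕1⊕1⊕1⊕0⊕1⊕0⊕0⊕0⊕1⊕1⊕1⊕1⊕1 = 0
s8 (pos 8,9,10,11,12,13,14,15,24,25,26,27,28,29,30,31): 1⊕0⊕0⊕1⊕1⊕1⊕0⊕1⊕1⊕0⊕0⊕0⊕1⊕1⊕1⊕1 = 0
s16 (pos 16,17,18,19,20,21,22,23,24,25,26,27,28,29,30,31): 1⊕1⊕1⊕0⊕0⊕0⊕0⊕1⊕1⊕0⊕0⊕0⊕1⊕1⊕1⊕1 = 1
Syndrome s16…s1 = 10011 → error at position 19.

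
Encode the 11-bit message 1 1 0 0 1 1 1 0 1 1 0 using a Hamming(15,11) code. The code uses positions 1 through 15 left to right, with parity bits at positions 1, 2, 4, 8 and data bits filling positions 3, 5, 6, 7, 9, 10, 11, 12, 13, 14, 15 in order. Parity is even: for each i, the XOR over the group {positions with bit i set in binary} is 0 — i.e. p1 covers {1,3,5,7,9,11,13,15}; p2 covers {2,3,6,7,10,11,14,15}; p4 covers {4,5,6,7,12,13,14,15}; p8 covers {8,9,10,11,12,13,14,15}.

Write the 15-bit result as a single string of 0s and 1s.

Place data at non-parity positions: p1 p2 1 p4 1 0 0 p8 1 1 1 0 1 1 0
p1 (pos 1,3,5,7,9,11,13,15): XOR of data positions = 1⊕1⊕0⊕1⊕1⊕1⊕0 = 1
p2 (pos 2,3,6,7,10,11,14,15): XOR of data positions = 1⊕0⊕0⊕1⊕1⊕1⊕0 = 0
p4 (pos 4,5,6,7,12,13,14,15): XOR of data positions = 1⊕0⊕0⊕0⊕1⊕1⊕0 = 1
p8 (pos 8,9,10,11,12,13,14,15): XOR of data positions = 1⊕1⊕1⊕0⊕1⊕1⊕0 = 1
Codeword: 101110011110110

101110011110110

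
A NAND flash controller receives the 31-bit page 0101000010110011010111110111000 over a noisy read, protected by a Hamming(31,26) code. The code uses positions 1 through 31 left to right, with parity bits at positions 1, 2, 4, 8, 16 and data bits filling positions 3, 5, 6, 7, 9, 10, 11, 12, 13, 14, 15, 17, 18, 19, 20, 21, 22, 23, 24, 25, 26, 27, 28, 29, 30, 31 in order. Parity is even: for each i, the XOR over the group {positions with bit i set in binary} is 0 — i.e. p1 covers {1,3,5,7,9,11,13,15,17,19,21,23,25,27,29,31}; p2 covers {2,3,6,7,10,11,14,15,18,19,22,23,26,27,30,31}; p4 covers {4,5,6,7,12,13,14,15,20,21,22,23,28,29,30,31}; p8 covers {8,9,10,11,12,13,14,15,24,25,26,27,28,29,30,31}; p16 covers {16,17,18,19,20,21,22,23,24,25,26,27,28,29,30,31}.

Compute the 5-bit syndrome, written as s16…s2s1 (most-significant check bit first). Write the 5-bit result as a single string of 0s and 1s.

00000

s1 (pos 1,3,5,7,9,11,13,15,17,19,21,23,25,27,29,31): 0⊕0⊕0⊕0⊕1⊕1⊕0⊕1⊕0⊕0⊕1⊕1⊕0⊕1⊕0⊕0 = 0
s2 (pos 2,3,6,7,10,11,14,15,18,19,22,23,26,27,30,31): 1⊕0⊕0⊕0⊕0⊕1⊕0⊕1⊕1⊕0⊕1⊕1⊕1⊕1⊕0⊕0 = 0
s4 (pos 4,5,6,7,12,13,14,15,20,21,22,23,28,29,30,31): 1⊕0⊕0⊕0⊕1⊕0⊕0⊕1⊕1⊕1⊕1⊕1⊕1⊕0⊕0⊕0 = 0
s8 (pos 8,9,10,11,12,13,14,15,24,25,26,27,28,29,30,31): 0⊕1⊕0⊕1⊕1⊕0⊕0⊕1⊕1⊕0⊕1⊕1⊕1⊕0⊕0⊕0 = 0
s16 (pos 16,17,18,19,20,21,22,23,24,25,26,27,28,29,30,31): 1⊕0⊕1⊕0⊕1⊕1⊕1⊕1⊕1⊕0⊕1⊕1⊕1⊕0⊕0⊕0 = 0
Syndrome s16…s1 = 00000 → no error.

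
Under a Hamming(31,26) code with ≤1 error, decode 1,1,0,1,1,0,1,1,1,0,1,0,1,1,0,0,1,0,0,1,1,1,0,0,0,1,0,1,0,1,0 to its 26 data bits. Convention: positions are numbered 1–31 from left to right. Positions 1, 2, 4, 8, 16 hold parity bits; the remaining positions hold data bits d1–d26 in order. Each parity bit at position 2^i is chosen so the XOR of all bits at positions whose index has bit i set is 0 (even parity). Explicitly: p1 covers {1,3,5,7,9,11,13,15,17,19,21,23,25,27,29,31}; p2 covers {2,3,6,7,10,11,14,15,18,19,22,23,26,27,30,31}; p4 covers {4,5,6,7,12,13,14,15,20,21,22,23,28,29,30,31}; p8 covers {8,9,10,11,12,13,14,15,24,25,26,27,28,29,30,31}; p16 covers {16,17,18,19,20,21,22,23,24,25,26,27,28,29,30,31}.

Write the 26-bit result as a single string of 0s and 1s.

01011010110110111000101010

s1 (pos 1,3,5,7,9,11,13,15,17,19,21,23,25,27,29,31): 1⊕0⊕1⊕1⊕1⊕1⊕1⊕0⊕1⊕0⊕1⊕0⊕0⊕0⊕0⊕0 = 0
s2 (pos 2,3,6,7,10,11,14,15,18,19,22,23,26,27,30,31): 1⊕0⊕0⊕1⊕0⊕1⊕1⊕0⊕0⊕0⊕1⊕0⊕1⊕0⊕1⊕0 = 1
s4 (pos 4,5,6,7,12,13,14,15,20,21,22,23,28,29,30,31): 1⊕1⊕0⊕1⊕0⊕1⊕1⊕0⊕1⊕1⊕1⊕0⊕1⊕0⊕1⊕0 = 0
s8 (pos 8,9,10,11,12,13,14,15,24,25,26,27,28,29,30,31): 1⊕1⊕0⊕1⊕0⊕1⊕1⊕0⊕0⊕0⊕1⊕0⊕1⊕0⊕1⊕0 = 0
s16 (pos 16,17,18,19,20,21,22,23,24,25,26,27,28,29,30,31): 0⊕1⊕0⊕0⊕1⊕1⊕1⊕0⊕0⊕0⊕1⊕0⊕1⊕0⊕1⊕0 = 1
Syndrome s16…s1 = 10010 → error at position 18.
Flip position 18: 1101101110101100100111000101010 → 1101101110101100110111000101010
Read data bits from positions 3,5,6,7,9,10,11,12,13,14,15,17,18,19,20,21,22,23,24,25,26,27,28,29,30,31: 01011010110110111000101010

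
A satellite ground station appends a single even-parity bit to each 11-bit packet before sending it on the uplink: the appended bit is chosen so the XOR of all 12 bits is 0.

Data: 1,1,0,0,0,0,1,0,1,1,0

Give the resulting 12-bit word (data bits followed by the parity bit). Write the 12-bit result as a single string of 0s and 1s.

110000101101

XOR of the 11 data bits: 1⊕1⊕0⊕0⊕0⊕0⊕1⊕0⊕1⊕1⊕0 = 1
Parity bit = 1 (so all 12 bits XOR to 0).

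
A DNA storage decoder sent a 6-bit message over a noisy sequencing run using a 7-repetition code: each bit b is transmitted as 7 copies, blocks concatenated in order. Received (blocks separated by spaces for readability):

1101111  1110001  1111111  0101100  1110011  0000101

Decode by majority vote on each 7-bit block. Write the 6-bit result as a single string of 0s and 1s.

111010

Block 1 (1101111): 6 ones → 1
Block 2 (1110001): 4 ones → 1
Block 3 (1111111): 7 ones → 1
Block 4 (0101100): 3 ones → 0
Block 5 (1110011): 5 ones → 1
Block 6 (0000101): 2 ones → 0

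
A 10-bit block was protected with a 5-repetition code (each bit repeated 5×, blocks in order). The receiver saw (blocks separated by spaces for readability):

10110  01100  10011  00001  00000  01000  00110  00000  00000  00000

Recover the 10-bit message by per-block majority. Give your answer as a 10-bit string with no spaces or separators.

1010000000

Block 1 (10110): 3 ones → 1
Block 2 (01100): 2 ones → 0
Block 3 (10011): 3 ones → 1
Block 4 (00001): 1 one → 0
Block 5 (00000): 0 ones → 0
Block 6 (01000): 1 one → 0
Block 7 (00110): 2 ones → 0
Block 8 (00000): 0 ones → 0
Block 9 (00000): 0 ones → 0
Block 10 (00000): 0 ones → 0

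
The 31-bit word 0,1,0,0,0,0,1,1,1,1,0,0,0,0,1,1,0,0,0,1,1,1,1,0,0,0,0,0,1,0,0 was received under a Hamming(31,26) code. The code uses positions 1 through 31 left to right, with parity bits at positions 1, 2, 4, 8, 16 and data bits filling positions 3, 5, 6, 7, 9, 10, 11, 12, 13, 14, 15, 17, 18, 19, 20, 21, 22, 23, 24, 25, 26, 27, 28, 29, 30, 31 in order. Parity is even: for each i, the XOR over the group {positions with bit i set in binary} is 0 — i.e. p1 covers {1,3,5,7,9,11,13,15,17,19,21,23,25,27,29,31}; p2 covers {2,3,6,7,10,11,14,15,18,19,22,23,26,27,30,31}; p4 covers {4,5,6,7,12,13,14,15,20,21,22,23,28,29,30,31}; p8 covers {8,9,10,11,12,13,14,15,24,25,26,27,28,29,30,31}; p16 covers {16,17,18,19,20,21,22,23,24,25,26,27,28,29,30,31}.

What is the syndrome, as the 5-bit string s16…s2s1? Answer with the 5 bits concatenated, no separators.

s1 (pos 1,3,5,7,9,11,13,15,17,19,21,23,25,27,29,31): 0⊕0⊕0⊕1⊕1⊕0⊕0⊕1⊕0⊕0⊕1⊕1⊕0⊕0⊕1⊕0 = 0
s2 (pos 2,3,6,7,10,11,14,15,18,19,22,23,26,27,30,31): 1⊕0⊕0⊕1⊕1⊕0⊕0⊕1⊕0⊕0⊕1⊕1⊕0⊕0⊕0⊕0 = 0
s4 (pos 4,5,6,7,12,13,14,15,20,21,22,23,28,29,30,31): 0⊕0⊕0⊕1⊕0⊕0⊕0⊕1⊕1⊕1⊕1⊕1⊕0⊕1⊕0⊕0 = 1
s8 (pos 8,9,10,11,12,13,14,15,24,25,26,27,28,29,30,31): 1⊕1⊕1⊕0⊕0⊕0⊕0⊕1⊕0⊕0⊕0⊕0⊕0⊕1⊕0⊕0 = 1
s16 (pos 16,17,18,19,20,21,22,23,24,25,26,27,28,29,30,31): 1⊕0⊕0⊕0⊕1⊕1⊕1⊕1⊕0⊕0⊕0⊕0⊕0⊕1⊕0⊕0 = 0
Syndrome s16…s1 = 01100 → error at position 12.

01100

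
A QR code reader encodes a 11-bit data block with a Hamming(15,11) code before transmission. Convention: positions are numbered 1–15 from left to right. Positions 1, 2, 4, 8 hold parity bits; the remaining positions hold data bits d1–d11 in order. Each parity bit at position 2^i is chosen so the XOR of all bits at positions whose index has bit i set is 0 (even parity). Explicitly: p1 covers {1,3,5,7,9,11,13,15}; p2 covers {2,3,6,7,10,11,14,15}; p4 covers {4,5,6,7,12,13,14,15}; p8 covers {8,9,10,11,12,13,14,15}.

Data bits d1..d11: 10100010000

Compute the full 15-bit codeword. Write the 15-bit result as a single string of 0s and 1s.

011101010010000

Place data at non-parity positions: p1 p2 1 p4 0 1 0 p8 0 0 1 0 0 0 0
p1 (pos 1,3,5,7,9,11,13,15): XOR of data positions = 1⊕0⊕0⊕0⊕1⊕0⊕0 = 0
p2 (pos 2,3,6,7,10,11,14,15): XOR of data positions = 1⊕1⊕0⊕0⊕1⊕0⊕0 = 1
p4 (pos 4,5,6,7,12,13,14,15): XOR of data positions = 0⊕1⊕0⊕0⊕0⊕0⊕0 = 1
p8 (pos 8,9,10,11,12,13,14,15): XOR of data positions = 0⊕0⊕1⊕0⊕0⊕0⊕0 = 1
Codeword: 011101010010000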